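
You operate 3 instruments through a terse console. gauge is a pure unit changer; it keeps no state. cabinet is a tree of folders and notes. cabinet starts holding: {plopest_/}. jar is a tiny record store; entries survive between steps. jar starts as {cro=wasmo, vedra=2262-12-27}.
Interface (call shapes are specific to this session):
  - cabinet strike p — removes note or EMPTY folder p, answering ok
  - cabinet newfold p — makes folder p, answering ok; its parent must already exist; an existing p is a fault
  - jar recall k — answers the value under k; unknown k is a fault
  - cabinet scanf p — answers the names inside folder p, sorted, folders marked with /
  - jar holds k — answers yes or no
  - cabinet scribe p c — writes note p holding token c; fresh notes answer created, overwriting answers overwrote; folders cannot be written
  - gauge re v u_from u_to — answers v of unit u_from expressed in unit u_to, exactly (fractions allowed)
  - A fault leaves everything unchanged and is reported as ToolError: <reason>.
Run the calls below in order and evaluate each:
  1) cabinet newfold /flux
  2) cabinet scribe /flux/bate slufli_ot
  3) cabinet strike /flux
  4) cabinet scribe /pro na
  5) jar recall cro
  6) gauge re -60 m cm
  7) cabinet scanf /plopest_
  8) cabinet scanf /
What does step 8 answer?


Answer: [flux/, plopest_/, pro]

Derivation:
> cabinet newfold p='/flux'
:: ok
> cabinet scribe p='/flux/bate' c='slufli_ot'
:: created
> cabinet strike p='/flux'
:: ToolError: not empty
> cabinet scribe p='/pro' c='na'
:: created
> jar recall k='cro'
:: wasmo
> gauge re v='-60' u_from='m' u_to='cm'
:: -6000
> cabinet scanf p='/plopest_'
:: []
> cabinet scanf p='/'
:: [flux/, plopest_/, pro]


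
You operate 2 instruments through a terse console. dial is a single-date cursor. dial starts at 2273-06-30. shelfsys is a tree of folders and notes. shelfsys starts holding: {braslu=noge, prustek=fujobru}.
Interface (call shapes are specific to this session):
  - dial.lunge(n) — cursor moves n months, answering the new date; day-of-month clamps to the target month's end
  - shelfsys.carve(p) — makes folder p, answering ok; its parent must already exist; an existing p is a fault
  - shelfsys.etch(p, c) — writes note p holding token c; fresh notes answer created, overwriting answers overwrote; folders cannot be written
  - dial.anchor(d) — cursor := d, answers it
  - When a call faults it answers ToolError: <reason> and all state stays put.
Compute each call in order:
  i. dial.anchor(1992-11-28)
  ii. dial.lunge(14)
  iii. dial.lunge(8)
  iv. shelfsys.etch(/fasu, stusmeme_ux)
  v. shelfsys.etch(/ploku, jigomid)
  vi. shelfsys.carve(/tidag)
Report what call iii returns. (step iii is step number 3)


Answer: 1994-09-28

Derivation:
>> dial.anchor(d='1992-11-28')
<< 1992-11-28
>> dial.lunge(n='14')
<< 1994-01-28
>> dial.lunge(n='8')
<< 1994-09-28
>> shelfsys.etch(p='/fasu', c='stusmeme_ux')
<< created
>> shelfsys.etch(p='/ploku', c='jigomid')
<< created
>> shelfsys.carve(p='/tidag')
<< ok


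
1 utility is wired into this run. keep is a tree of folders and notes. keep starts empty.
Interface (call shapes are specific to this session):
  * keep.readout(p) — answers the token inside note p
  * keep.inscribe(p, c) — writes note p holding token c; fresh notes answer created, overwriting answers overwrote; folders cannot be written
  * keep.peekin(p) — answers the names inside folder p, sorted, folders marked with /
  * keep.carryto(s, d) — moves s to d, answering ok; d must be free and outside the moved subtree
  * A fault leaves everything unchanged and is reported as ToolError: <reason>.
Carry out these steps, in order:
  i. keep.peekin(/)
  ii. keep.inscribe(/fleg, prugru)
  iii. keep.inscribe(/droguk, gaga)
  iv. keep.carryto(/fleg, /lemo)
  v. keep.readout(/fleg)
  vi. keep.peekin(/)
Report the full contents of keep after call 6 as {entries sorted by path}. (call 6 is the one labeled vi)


Answer: {droguk=gaga, lemo=prugru}

Derivation:
# keep.peekin(p=/) : []
# keep.inscribe(p=/fleg, c=prugru) : created
# keep.inscribe(p=/droguk, c=gaga) : created
# keep.carryto(s=/fleg, d=/lemo) : ok
# keep.readout(p=/fleg) : ToolError: not found
# keep.peekin(p=/) : [droguk, lemo]


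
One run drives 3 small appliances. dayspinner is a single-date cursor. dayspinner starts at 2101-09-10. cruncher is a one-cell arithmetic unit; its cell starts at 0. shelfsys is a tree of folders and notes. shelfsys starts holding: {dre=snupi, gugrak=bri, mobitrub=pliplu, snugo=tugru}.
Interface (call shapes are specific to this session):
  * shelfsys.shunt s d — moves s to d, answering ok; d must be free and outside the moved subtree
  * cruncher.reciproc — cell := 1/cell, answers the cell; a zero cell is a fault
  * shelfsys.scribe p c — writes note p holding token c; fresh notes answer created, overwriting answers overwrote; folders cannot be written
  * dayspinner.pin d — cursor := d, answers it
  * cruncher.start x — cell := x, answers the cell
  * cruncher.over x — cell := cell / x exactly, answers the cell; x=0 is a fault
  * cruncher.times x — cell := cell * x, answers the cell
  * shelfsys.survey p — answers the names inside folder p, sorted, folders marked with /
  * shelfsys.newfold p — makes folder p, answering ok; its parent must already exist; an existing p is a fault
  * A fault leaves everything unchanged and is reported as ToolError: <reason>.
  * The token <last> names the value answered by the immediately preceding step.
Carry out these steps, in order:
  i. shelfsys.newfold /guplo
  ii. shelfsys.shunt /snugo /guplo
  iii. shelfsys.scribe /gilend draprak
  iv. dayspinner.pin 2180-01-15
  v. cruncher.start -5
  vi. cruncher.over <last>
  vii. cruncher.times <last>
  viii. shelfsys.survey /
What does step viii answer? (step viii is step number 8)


Answer: [dre, gilend, gugrak, guplo/, mobitrub, snugo]

Derivation:
$ shelfsys.newfold p: /guplo
= ok
$ shelfsys.shunt s: /snugo d: /guplo
= ToolError: exists
$ shelfsys.scribe p: /gilend c: draprak
= created
$ dayspinner.pin d: 2180-01-15
= 2180-01-15
$ cruncher.start x: -5
= -5
$ cruncher.over x: <last>
= 1
$ cruncher.times x: <last>
= 1
$ shelfsys.survey p: /
= [dre, gilend, gugrak, guplo/, mobitrub, snugo]


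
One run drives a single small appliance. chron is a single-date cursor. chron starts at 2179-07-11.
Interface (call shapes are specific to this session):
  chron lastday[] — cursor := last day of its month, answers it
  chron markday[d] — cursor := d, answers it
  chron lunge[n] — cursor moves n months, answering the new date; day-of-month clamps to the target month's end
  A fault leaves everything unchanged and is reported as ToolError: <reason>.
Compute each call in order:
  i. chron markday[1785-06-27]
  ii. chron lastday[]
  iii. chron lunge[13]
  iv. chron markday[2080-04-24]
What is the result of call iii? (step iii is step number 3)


Answer: 1786-07-30

Derivation:
>> chron markday(1785-06-27)
<< 1785-06-27
>> chron lastday()
<< 1785-06-30
>> chron lunge(13)
<< 1786-07-30
>> chron markday(2080-04-24)
<< 2080-04-24


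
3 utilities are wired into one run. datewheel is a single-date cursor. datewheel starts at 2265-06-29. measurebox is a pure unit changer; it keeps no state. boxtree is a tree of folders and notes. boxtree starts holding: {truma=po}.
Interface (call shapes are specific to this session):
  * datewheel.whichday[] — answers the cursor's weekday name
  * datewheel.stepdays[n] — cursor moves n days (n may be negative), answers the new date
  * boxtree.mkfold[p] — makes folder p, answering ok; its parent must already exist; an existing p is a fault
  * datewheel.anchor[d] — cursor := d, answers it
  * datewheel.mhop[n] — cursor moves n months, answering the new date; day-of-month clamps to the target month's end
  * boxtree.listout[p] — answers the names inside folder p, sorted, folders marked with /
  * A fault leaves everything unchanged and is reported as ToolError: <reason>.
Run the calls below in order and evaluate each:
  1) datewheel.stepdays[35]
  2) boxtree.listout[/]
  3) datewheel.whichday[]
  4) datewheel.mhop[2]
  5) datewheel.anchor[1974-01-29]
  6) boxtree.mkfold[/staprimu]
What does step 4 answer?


CALL stepdays[n=35]
RET  2265-08-03
CALL listout[p=/]
RET  [truma]
CALL whichday[]
RET  Thursday
CALL mhop[n=2]
RET  2265-10-03
CALL anchor[d=1974-01-29]
RET  1974-01-29
CALL mkfold[p=/staprimu]
RET  ok

Answer: 2265-10-03


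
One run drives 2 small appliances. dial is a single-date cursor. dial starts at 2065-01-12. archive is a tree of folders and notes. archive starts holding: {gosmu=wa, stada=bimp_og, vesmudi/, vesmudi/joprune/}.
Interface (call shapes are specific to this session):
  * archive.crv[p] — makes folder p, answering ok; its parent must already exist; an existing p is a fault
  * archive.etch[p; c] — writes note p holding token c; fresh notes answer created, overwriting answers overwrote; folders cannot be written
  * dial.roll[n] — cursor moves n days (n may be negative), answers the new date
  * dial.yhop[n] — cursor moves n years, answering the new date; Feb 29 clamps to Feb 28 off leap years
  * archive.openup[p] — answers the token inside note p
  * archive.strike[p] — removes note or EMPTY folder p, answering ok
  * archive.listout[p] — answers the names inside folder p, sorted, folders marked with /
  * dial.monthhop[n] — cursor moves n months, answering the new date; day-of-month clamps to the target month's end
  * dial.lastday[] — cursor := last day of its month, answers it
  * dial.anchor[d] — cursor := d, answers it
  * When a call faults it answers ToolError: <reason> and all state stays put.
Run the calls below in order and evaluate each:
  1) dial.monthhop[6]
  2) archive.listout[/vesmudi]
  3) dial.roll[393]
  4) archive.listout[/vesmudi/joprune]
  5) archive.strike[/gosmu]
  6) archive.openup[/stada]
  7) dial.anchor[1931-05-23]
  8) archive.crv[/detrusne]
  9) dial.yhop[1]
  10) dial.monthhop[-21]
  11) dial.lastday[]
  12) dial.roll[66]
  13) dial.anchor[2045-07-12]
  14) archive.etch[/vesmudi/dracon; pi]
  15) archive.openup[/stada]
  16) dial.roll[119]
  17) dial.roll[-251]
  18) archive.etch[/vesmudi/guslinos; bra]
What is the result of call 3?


Act: monthhop[n='6']
Obs: 2065-07-12
Act: listout[p='/vesmudi']
Obs: [joprune/]
Act: roll[n='393']
Obs: 2066-08-09
Act: listout[p='/vesmudi/joprune']
Obs: []
Act: strike[p='/gosmu']
Obs: ok
Act: openup[p='/stada']
Obs: bimp_og
Act: anchor[d='1931-05-23']
Obs: 1931-05-23
Act: crv[p='/detrusne']
Obs: ok
Act: yhop[n='1']
Obs: 1932-05-23
Act: monthhop[n='-21']
Obs: 1930-08-23
Act: lastday[]
Obs: 1930-08-31
Act: roll[n='66']
Obs: 1930-11-05
Act: anchor[d='2045-07-12']
Obs: 2045-07-12
Act: etch[p='/vesmudi/dracon'; c='pi']
Obs: created
Act: openup[p='/stada']
Obs: bimp_og
Act: roll[n='119']
Obs: 2045-11-08
Act: roll[n='-251']
Obs: 2045-03-02
Act: etch[p='/vesmudi/guslinos'; c='bra']
Obs: created

Answer: 2066-08-09


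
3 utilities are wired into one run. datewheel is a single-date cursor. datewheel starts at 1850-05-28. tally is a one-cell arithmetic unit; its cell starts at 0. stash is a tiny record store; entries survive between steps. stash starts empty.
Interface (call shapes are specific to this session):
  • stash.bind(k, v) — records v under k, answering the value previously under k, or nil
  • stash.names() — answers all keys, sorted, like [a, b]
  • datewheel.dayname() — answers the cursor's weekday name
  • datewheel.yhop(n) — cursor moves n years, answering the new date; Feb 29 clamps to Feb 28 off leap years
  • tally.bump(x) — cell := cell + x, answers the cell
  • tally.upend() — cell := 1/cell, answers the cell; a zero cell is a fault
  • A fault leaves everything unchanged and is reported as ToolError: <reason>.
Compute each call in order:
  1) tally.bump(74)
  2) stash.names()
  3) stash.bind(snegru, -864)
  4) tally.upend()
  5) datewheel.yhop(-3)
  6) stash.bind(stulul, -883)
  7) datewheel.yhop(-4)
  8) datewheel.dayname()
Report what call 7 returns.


Answer: 1843-05-28

Derivation:
Using tally.bump using 74, which returns 74.
I call stash.names(), and observe [].
I use stash.bind using snegru, -864, yielding nil.
Invoking tally.upend(), giving 1/74.
Using datewheel.yhop using -3, yielding 1847-05-28.
I try stash.bind using stulul, -883, yielding nil.
I call datewheel.yhop using -4, and see 1843-05-28.
I call datewheel.dayname(), which returns Sunday.


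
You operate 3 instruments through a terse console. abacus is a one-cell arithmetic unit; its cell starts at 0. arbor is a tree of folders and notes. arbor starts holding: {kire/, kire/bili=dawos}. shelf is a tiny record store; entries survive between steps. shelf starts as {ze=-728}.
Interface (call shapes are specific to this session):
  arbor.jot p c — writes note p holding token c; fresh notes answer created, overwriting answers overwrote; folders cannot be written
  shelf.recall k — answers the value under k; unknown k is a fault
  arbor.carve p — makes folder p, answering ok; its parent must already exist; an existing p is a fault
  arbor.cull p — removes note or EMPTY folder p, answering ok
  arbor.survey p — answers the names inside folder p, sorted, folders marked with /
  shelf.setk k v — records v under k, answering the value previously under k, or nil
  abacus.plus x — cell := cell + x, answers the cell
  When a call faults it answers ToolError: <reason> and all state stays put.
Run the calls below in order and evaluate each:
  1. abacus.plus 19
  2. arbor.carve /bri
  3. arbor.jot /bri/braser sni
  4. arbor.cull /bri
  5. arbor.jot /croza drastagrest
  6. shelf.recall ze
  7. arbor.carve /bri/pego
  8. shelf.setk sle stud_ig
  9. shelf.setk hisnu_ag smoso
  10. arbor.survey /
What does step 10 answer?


% abacus.plus(x→19) ~> 19
% arbor.carve(p→/bri) ~> ok
% arbor.jot(p→/bri/braser, c→sni) ~> created
% arbor.cull(p→/bri) ~> ToolError: not empty
% arbor.jot(p→/croza, c→drastagrest) ~> created
% shelf.recall(k→ze) ~> -728
% arbor.carve(p→/bri/pego) ~> ok
% shelf.setk(k→sle, v→stud_ig) ~> nil
% shelf.setk(k→hisnu_ag, v→smoso) ~> nil
% arbor.survey(p→/) ~> [bri/, croza, kire/]

Answer: [bri/, croza, kire/]


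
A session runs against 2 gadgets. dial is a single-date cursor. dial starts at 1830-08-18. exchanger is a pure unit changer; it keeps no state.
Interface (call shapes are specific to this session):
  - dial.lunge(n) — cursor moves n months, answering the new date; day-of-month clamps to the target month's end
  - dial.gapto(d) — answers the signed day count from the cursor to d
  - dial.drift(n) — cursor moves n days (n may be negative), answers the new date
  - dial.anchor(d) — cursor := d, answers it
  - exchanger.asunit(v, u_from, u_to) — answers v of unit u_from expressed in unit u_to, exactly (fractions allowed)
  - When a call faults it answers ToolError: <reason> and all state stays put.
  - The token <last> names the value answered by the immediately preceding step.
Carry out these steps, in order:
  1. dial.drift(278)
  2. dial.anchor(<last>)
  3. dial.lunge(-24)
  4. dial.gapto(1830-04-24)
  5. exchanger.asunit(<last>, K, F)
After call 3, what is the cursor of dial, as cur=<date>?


// drift(n→278) => 1831-05-23
// anchor(d→<last>) => 1831-05-23
// lunge(n→-24) => 1829-05-23
// gapto(d→1830-04-24) => 336
// asunit(v→<last>, u_from→K, u_to→F) => 14513/100

Answer: cur=1829-05-23


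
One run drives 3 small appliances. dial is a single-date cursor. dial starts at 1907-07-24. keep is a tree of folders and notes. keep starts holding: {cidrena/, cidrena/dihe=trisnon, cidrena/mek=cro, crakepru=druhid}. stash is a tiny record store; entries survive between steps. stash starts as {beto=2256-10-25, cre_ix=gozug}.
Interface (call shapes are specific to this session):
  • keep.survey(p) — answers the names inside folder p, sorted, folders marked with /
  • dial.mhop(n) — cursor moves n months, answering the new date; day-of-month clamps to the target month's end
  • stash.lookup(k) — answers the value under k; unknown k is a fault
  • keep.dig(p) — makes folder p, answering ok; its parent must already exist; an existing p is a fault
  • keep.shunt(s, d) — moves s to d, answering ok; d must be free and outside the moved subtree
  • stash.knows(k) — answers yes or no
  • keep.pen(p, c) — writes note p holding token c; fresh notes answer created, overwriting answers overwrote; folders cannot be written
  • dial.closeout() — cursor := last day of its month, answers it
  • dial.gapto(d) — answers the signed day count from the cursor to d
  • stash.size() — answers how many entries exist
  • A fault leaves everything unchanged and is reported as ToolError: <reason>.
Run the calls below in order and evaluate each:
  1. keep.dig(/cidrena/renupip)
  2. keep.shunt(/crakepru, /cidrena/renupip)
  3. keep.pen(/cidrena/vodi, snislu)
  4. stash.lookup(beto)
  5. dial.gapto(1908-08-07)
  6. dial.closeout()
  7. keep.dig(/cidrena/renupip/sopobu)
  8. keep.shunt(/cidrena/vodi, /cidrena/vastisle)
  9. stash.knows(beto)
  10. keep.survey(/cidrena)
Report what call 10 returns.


Answer: [dihe, mek, renupip/, vastisle]

Derivation:
·→ keep.dig(p: /cidrena/renupip)
·← ok
·→ keep.shunt(s: /crakepru, d: /cidrena/renupip)
·← ToolError: exists
·→ keep.pen(p: /cidrena/vodi, c: snislu)
·← created
·→ stash.lookup(k: beto)
·← 2256-10-25
·→ dial.gapto(d: 1908-08-07)
·← 380
·→ dial.closeout()
·← 1907-07-31
·→ keep.dig(p: /cidrena/renupip/sopobu)
·← ok
·→ keep.shunt(s: /cidrena/vodi, d: /cidrena/vastisle)
·← ok
·→ stash.knows(k: beto)
·← yes
·→ keep.survey(p: /cidrena)
·← [dihe, mek, renupip/, vastisle]


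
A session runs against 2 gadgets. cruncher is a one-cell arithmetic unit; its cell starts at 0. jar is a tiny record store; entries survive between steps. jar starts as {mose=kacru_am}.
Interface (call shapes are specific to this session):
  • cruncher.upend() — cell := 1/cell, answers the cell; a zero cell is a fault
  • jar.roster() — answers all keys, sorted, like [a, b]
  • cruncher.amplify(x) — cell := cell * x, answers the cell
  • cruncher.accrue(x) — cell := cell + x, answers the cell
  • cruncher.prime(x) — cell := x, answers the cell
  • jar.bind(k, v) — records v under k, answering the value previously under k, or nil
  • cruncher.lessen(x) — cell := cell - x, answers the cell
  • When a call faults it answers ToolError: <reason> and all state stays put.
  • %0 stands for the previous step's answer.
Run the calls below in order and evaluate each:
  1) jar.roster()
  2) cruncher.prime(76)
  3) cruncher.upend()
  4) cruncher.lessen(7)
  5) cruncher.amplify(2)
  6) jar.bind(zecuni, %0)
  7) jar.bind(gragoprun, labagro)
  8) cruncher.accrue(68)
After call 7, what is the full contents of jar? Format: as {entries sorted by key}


! roster() => [mose]
! prime(x=76) => 76
! upend() => 1/76
! lessen(x=7) => -531/76
! amplify(x=2) => -531/38
! bind(k=zecuni, v=%0) => nil
! bind(k=gragoprun, v=labagro) => nil
! accrue(x=68) => 2053/38

Answer: {gragoprun=labagro, mose=kacru_am, zecuni=-531/38}


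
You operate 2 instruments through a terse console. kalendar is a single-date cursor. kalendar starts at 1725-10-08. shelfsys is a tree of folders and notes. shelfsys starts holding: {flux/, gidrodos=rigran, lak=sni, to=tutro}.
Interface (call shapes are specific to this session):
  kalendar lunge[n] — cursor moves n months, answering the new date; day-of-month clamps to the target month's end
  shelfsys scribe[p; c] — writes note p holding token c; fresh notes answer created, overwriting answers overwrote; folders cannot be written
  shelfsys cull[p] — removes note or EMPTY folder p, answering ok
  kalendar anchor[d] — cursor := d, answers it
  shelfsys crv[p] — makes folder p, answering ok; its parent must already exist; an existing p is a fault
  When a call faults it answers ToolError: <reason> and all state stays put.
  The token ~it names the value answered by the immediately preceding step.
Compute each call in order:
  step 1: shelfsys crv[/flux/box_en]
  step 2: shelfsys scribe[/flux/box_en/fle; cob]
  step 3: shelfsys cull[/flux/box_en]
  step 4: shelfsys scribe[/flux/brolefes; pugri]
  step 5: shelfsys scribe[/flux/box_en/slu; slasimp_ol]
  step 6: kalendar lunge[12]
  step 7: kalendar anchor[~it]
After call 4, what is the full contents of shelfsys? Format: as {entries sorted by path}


Answer: {flux/, flux/box_en/, flux/box_en/fle=cob, flux/brolefes=pugri, gidrodos=rigran, lak=sni, to=tutro}

Derivation:
==> shelfsys crv(p='/flux/box_en')
<== ok
==> shelfsys scribe(p='/flux/box_en/fle', c='cob')
<== created
==> shelfsys cull(p='/flux/box_en')
<== ToolError: not empty
==> shelfsys scribe(p='/flux/brolefes', c='pugri')
<== created
==> shelfsys scribe(p='/flux/box_en/slu', c='slasimp_ol')
<== created
==> kalendar lunge(n='12')
<== 1726-10-08
==> kalendar anchor(d='~it')
<== 1726-10-08


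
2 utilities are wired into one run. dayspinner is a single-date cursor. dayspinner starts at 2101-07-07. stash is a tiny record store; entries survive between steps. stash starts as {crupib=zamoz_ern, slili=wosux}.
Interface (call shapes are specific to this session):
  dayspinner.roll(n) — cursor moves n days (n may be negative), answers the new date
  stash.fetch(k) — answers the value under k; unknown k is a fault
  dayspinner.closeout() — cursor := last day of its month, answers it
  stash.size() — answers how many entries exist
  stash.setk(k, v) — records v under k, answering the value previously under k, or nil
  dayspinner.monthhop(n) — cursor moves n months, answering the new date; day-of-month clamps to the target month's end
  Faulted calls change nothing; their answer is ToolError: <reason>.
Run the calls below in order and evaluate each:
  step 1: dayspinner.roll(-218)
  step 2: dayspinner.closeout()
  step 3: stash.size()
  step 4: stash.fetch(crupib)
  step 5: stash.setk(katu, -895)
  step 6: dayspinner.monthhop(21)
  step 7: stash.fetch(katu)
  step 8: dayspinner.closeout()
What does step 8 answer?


Answer: 2102-09-30

Derivation:
Calling dayspinner.roll on n='-218', and observe 2100-12-01.
I invoke dayspinner.closeout(), → 2100-12-31.
I invoke stash.size, giving 2.
I try stash.fetch on k='crupib', yielding zamoz_ern.
I call stash.setk on k='katu', v='-895': nil.
I use dayspinner.monthhop on n='21', and see 2102-09-30.
I use stash.fetch on k='katu', and get -895.
Now I run dayspinner.closeout, and see 2102-09-30.


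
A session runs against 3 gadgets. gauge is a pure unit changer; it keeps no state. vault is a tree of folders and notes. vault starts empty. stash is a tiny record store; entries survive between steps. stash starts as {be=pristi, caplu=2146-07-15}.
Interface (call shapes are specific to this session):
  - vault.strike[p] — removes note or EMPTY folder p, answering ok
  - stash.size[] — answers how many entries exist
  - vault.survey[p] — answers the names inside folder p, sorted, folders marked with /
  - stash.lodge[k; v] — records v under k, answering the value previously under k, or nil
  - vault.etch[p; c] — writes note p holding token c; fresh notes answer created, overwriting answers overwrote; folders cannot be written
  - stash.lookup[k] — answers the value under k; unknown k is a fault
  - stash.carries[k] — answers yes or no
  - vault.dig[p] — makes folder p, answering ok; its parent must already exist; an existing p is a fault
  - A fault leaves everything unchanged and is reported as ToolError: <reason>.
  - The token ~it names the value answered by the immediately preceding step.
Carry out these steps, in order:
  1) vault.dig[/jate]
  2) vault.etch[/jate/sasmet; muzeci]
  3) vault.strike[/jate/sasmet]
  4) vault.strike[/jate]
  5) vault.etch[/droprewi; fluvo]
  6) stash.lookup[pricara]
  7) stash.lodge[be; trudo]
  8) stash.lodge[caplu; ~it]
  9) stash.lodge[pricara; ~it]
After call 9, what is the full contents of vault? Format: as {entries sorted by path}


Answer: {droprewi=fluvo}

Derivation:
[in] vault.dig p='/jate'
  ok
[in] vault.etch p='/jate/sasmet' c='muzeci'
  created
[in] vault.strike p='/jate/sasmet'
  ok
[in] vault.strike p='/jate'
  ok
[in] vault.etch p='/droprewi' c='fluvo'
  created
[in] stash.lookup k='pricara'
  ToolError: no such key pricara
[in] stash.lodge k='be' v='trudo'
  pristi
[in] stash.lodge k='caplu' v='~it'
  2146-07-15
[in] stash.lodge k='pricara' v='~it'
  nil


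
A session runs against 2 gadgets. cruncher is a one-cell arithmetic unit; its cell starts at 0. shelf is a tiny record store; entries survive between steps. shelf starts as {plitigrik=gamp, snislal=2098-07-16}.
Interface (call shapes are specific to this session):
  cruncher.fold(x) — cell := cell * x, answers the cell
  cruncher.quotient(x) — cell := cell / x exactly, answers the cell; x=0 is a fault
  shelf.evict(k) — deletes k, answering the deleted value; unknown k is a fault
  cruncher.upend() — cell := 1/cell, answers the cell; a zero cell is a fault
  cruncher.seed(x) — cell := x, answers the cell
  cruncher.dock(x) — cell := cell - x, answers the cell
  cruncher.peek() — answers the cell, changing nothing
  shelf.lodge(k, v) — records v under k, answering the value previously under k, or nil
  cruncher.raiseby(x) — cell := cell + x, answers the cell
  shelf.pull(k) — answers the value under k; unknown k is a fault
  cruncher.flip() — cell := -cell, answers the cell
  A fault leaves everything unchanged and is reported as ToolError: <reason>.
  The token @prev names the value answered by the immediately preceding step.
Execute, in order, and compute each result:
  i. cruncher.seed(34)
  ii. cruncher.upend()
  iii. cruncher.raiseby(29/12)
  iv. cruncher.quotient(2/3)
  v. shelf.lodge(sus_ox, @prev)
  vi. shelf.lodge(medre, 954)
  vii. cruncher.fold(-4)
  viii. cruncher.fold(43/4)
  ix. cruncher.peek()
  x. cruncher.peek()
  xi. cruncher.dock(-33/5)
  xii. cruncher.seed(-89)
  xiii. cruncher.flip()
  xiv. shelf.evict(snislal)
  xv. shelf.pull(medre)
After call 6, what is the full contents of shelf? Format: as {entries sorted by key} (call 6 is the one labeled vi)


-> seed(x=34)
<- 34
-> upend()
<- 1/34
-> raiseby(x=29/12)
<- 499/204
-> quotient(x=2/3)
<- 499/136
-> lodge(k=sus_ox, v=@prev)
<- nil
-> lodge(k=medre, v=954)
<- nil
-> fold(x=-4)
<- -499/34
-> fold(x=43/4)
<- -21457/136
-> peek()
<- -21457/136
-> peek()
<- -21457/136
-> dock(x=-33/5)
<- -102797/680
-> seed(x=-89)
<- -89
-> flip()
<- 89
-> evict(k=snislal)
<- 2098-07-16
-> pull(k=medre)
<- 954

Answer: {medre=954, plitigrik=gamp, snislal=2098-07-16, sus_ox=499/136}


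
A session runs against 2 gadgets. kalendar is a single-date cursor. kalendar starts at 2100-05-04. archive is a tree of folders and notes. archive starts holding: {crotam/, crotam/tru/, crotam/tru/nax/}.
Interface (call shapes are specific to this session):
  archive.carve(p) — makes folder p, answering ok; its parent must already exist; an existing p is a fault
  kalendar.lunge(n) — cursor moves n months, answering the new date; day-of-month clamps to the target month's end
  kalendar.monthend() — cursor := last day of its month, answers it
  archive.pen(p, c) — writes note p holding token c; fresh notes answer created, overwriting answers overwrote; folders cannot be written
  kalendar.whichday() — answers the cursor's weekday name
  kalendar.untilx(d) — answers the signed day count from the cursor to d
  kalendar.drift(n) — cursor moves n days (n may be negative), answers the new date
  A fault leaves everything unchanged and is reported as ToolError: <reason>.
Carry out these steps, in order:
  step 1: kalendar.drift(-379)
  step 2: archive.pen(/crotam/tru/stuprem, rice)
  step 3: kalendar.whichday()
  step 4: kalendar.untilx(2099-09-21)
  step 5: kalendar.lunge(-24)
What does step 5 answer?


→ kalendar.drift(n=-379)
← 2099-04-20
→ archive.pen(p=/crotam/tru/stuprem, c=rice)
← created
→ kalendar.whichday()
← Monday
→ kalendar.untilx(d=2099-09-21)
← 154
→ kalendar.lunge(n=-24)
← 2097-04-20

Answer: 2097-04-20


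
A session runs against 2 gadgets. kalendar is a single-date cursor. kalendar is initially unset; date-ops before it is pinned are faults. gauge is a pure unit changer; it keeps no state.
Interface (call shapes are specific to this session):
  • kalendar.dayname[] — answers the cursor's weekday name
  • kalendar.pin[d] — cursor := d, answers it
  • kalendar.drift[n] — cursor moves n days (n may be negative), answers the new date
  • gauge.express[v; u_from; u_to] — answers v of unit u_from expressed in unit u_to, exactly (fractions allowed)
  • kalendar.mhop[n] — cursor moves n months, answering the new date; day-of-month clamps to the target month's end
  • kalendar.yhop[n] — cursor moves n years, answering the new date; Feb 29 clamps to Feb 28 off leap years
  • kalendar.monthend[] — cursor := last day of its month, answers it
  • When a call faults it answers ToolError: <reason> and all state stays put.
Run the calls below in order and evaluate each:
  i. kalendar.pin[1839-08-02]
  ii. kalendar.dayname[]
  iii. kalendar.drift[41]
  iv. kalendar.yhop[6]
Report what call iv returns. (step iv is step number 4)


Answer: 1845-09-12

Derivation:
I run kalendar.pin with d='1839-08-02', and observe 1839-08-02.
I use kalendar.dayname(), and see Friday.
Calling kalendar.drift with n='41': 1839-09-12.
Invoking kalendar.yhop with n='6': 1845-09-12.


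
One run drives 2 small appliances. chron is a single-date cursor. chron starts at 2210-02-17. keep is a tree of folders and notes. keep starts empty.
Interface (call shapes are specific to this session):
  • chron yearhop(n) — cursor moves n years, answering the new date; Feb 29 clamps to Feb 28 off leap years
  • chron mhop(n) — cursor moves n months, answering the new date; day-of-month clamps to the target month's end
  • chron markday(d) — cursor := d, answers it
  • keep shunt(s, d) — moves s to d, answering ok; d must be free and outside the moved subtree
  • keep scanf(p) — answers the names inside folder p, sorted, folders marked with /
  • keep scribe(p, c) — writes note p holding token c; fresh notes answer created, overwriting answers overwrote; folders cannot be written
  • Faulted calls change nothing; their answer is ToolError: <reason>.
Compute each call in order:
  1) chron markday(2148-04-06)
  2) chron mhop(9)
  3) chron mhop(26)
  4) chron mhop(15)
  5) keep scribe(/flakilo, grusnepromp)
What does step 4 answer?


Answer: 2152-06-06

Derivation:
[in] chron markday d=2148-04-06
  2148-04-06
[in] chron mhop n=9
  2149-01-06
[in] chron mhop n=26
  2151-03-06
[in] chron mhop n=15
  2152-06-06
[in] keep scribe p=/flakilo c=grusnepromp
  created


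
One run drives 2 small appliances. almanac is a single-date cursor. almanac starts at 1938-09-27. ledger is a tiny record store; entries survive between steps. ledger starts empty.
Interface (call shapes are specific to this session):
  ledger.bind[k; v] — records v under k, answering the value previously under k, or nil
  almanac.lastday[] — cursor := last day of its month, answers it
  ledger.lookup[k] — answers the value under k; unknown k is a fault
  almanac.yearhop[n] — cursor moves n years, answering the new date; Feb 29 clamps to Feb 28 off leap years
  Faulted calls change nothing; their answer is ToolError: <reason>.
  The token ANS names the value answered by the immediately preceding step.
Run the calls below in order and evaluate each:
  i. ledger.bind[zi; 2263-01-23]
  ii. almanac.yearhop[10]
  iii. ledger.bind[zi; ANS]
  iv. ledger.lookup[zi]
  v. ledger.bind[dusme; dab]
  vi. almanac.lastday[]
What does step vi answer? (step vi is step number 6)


Answer: 1948-09-30

Derivation:
==> ledger.bind(zi, 2263-01-23)
<== nil
==> almanac.yearhop(10)
<== 1948-09-27
==> ledger.bind(zi, ANS)
<== 2263-01-23
==> ledger.lookup(zi)
<== 1948-09-27
==> ledger.bind(dusme, dab)
<== nil
==> almanac.lastday()
<== 1948-09-30


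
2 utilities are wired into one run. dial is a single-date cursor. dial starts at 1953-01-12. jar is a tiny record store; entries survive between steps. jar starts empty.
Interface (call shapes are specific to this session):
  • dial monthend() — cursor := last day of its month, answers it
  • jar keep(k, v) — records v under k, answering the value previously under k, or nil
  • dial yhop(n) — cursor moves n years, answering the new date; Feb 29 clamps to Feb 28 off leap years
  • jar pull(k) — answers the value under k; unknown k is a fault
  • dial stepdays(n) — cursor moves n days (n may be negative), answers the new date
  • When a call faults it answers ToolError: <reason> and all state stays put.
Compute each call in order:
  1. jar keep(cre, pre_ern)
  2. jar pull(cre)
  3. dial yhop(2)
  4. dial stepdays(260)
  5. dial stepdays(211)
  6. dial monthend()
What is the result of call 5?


Answer: 1956-04-27

Derivation:
~$ jar keep k=cre v=pre_ern
  nil
~$ jar pull k=cre
  pre_ern
~$ dial yhop n=2
  1955-01-12
~$ dial stepdays n=260
  1955-09-29
~$ dial stepdays n=211
  1956-04-27
~$ dial monthend
  1956-04-30


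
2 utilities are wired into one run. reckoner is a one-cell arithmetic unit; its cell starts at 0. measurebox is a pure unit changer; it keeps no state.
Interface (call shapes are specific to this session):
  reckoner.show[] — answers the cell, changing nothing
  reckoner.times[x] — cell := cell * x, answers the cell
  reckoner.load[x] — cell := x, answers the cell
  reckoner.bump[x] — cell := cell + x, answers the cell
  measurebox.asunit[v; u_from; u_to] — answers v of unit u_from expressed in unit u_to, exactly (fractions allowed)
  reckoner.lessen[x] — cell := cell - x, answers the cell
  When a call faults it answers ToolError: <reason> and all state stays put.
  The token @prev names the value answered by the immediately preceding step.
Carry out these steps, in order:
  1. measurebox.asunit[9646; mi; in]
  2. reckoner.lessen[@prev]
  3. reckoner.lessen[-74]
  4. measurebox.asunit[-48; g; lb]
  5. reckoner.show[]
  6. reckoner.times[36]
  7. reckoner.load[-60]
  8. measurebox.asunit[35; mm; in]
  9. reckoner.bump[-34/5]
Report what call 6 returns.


Answer: -22002137496

Derivation:
Do: measurebox.asunit[v→9646; u_from→mi; u_to→in]
See: 611170560
Do: reckoner.lessen[x→@prev]
See: -611170560
Do: reckoner.lessen[x→-74]
See: -611170486
Do: measurebox.asunit[v→-48; u_from→g; u_to→lb]
See: -4800000/45359237
Do: reckoner.show[]
See: -611170486
Do: reckoner.times[x→36]
See: -22002137496
Do: reckoner.load[x→-60]
See: -60
Do: measurebox.asunit[v→35; u_from→mm; u_to→in]
See: 175/127
Do: reckoner.bump[x→-34/5]
See: -334/5


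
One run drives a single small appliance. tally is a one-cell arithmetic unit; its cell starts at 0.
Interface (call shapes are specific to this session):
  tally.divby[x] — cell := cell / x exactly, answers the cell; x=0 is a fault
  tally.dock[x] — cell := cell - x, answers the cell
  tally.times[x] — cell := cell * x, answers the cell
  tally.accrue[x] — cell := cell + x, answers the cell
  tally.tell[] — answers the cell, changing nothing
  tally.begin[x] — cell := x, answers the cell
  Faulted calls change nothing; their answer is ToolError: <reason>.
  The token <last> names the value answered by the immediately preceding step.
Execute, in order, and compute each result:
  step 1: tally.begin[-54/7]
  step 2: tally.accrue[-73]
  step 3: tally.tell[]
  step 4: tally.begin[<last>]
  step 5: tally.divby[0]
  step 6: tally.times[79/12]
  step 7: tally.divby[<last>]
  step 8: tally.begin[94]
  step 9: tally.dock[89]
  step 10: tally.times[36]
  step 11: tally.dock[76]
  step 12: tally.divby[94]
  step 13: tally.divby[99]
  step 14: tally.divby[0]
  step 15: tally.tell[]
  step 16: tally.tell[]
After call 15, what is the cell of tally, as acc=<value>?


Answer: acc=52/4653

Derivation:
>> tally.begin(-54/7)
<< -54/7
>> tally.accrue(-73)
<< -565/7
>> tally.tell()
<< -565/7
>> tally.begin(<last>)
<< -565/7
>> tally.divby(0)
<< ToolError: division by zero
>> tally.times(79/12)
<< -44635/84
>> tally.divby(<last>)
<< 1
>> tally.begin(94)
<< 94
>> tally.dock(89)
<< 5
>> tally.times(36)
<< 180
>> tally.dock(76)
<< 104
>> tally.divby(94)
<< 52/47
>> tally.divby(99)
<< 52/4653
>> tally.divby(0)
<< ToolError: division by zero
>> tally.tell()
<< 52/4653
>> tally.tell()
<< 52/4653


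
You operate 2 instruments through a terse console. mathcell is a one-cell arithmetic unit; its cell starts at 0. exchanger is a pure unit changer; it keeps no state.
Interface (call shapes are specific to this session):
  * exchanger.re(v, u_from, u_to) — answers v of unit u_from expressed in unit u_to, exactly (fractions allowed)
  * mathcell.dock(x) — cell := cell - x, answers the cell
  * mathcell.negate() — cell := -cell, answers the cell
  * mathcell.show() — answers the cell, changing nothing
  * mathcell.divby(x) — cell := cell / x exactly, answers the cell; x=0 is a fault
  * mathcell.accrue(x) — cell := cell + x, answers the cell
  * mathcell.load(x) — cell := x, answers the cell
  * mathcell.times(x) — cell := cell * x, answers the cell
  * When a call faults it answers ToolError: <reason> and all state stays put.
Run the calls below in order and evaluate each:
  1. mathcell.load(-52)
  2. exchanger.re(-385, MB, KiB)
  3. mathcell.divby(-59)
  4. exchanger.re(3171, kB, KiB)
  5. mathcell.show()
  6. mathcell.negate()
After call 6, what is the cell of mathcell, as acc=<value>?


Act: load[-52]
Obs: -52
Act: re[-385; MB; KiB]
Obs: -6015625/16
Act: divby[-59]
Obs: 52/59
Act: re[3171; kB; KiB]
Obs: 396375/128
Act: show[]
Obs: 52/59
Act: negate[]
Obs: -52/59

Answer: acc=-52/59


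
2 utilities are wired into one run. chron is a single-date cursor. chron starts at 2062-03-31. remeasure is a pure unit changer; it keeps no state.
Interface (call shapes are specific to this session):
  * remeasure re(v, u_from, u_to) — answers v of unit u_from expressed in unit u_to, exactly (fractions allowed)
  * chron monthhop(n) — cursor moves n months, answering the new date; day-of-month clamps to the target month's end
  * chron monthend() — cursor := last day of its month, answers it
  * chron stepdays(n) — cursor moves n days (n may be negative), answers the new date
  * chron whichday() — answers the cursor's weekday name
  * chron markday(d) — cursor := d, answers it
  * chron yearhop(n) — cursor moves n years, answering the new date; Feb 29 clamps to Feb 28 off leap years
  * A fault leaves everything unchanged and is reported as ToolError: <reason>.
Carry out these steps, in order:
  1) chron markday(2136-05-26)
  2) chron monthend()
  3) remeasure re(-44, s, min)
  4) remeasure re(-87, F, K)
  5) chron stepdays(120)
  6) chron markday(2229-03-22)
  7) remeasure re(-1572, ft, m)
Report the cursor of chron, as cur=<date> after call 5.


I run chron markday passing d='2136-05-26', yielding 2136-05-26.
I try chron monthend, and get 2136-05-31.
Now I run remeasure re passing v='-44', u_from='s', u_to='min', and get -11/15.
Invoking remeasure re passing v='-87', u_from='F', u_to='K', which returns 37267/180.
Invoking chron stepdays passing n='120': 2136-09-28.
Next I call chron markday passing d='2229-03-22', giving 2229-03-22.
Calling remeasure re passing v='-1572', u_from='ft', u_to='m', yielding -299466/625.

Answer: cur=2136-09-28


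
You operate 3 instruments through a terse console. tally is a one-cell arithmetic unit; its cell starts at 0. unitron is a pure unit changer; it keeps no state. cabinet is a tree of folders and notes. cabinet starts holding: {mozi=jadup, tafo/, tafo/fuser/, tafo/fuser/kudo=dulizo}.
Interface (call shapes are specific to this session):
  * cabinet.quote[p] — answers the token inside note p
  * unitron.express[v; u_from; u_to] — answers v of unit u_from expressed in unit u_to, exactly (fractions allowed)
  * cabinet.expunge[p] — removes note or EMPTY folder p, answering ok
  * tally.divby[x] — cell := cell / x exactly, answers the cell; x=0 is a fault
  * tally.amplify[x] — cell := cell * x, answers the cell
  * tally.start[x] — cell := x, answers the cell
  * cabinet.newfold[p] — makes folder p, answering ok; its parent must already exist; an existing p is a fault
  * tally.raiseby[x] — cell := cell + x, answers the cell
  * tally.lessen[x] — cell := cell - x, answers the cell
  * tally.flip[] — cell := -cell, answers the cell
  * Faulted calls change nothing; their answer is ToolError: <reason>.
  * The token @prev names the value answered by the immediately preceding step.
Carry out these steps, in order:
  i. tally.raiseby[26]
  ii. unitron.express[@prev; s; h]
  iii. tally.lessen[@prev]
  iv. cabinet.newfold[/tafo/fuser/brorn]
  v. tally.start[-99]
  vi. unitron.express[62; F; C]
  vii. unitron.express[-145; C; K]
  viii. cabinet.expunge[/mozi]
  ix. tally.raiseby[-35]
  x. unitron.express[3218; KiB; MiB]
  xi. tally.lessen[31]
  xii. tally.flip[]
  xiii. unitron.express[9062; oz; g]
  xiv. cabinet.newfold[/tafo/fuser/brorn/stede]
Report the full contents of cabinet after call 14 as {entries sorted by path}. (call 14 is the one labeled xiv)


Step: tally.raiseby[x='26']
Result: 26
Step: unitron.express[v='@prev'; u_from='s'; u_to='h']
Result: 13/1800
Step: tally.lessen[x='@prev']
Result: 46787/1800
Step: cabinet.newfold[p='/tafo/fuser/brorn']
Result: ok
Step: tally.start[x='-99']
Result: -99
Step: unitron.express[v='62'; u_from='F'; u_to='C']
Result: 50/3
Step: unitron.express[v='-145'; u_from='C'; u_to='K']
Result: 2563/20
Step: cabinet.expunge[p='/mozi']
Result: ok
Step: tally.raiseby[x='-35']
Result: -134
Step: unitron.express[v='3218'; u_from='KiB'; u_to='MiB']
Result: 1609/512
Step: tally.lessen[x='31']
Result: -165
Step: tally.flip[]
Result: 165
Step: unitron.express[v='9062'; u_from='oz'; u_to='g']
Result: 205522702847/800000
Step: cabinet.newfold[p='/tafo/fuser/brorn/stede']
Result: ok

Answer: {tafo/, tafo/fuser/, tafo/fuser/brorn/, tafo/fuser/brorn/stede/, tafo/fuser/kudo=dulizo}
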